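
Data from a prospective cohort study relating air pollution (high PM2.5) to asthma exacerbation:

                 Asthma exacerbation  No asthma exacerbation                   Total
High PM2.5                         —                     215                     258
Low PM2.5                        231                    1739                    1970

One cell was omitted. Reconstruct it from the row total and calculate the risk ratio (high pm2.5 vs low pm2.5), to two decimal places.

The missing cell is in the exposed row: 258 − 215 = 43.
So a = 43, b = 215, c = 231, d = 1739.
RR = [a/(a+b)] / [c/(c+d)] = (43/258) / (231/1970) = 0.16667/0.11726 = 1.42136

1.42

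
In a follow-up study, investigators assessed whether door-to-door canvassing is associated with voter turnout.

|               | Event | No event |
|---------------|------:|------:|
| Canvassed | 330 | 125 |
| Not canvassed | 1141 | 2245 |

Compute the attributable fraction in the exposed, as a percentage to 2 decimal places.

53.54

Cells: a = 330, b = 125, c = 1141, d = 2245.
Risk in exposed = 330/455 = 0.72527; risk in unexposed = 1141/3386 = 0.33698.
RR = 0.72527/0.33698 = 2.15231
AR% = (RR − 1)/RR × 100 = (2.15231 − 1)/2.15231 × 100 = 53.5382%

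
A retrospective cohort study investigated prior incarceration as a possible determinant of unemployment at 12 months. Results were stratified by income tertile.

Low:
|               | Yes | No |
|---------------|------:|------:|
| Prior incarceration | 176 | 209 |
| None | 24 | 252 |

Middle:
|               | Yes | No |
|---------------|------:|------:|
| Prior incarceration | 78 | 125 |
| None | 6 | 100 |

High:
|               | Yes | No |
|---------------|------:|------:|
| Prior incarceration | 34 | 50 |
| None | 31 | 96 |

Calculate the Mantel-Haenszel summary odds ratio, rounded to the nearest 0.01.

6.21

OR_MH = Σ(aᵢdᵢ/nᵢ) / Σ(bᵢcᵢ/nᵢ), where nᵢ is the stratum total.
Stratum 1 (Low): n = 661; a·d/n = 176·252/661 = 67.0983; b·c/n = 209·24/661 = 7.5885
Stratum 2 (Middle): n = 309; a·d/n = 78·100/309 = 25.2427; b·c/n = 125·6/309 = 2.4272
Stratum 3 (High): n = 211; a·d/n = 34·96/211 = 15.4692; b·c/n = 50·31/211 = 7.3460
OR_MH = (67.0983 + 25.2427 + 15.4692) / (7.5885 + 2.4272 + 7.3460) = 107.8102 / 17.3617 = 6.20967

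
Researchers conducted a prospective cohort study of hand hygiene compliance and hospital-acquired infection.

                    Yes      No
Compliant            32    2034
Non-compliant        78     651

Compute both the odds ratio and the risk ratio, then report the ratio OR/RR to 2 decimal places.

Cells: a = 32, b = 2034, c = 78, d = 651.
OR = (32·651)/(2034·78) = 20832/158652 = 0.13131
Risk in exposed = 32/2066 = 0.01549; risk in unexposed = 78/729 = 0.10700; RR = 0.14476
OR/RR = 0.13131 / 0.14476 = 0.90705
The outcome is not rare, so the OR lies further from 1 than the RR.

0.91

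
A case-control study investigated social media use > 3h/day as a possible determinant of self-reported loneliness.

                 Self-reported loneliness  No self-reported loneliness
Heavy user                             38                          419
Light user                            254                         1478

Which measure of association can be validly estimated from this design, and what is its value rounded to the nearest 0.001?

Cells: a = 38, b = 419, c = 254, d = 1478.
This is a case-control study: participants were sampled on outcome status, so risks in the source population cannot be estimated directly — relative risk is not valid here. The odds ratio is the appropriate measure.
OR = (a·d)/(b·c) = (38 × 1478) / (419 × 254) = 56164 / 106426 = 0.52773

0.528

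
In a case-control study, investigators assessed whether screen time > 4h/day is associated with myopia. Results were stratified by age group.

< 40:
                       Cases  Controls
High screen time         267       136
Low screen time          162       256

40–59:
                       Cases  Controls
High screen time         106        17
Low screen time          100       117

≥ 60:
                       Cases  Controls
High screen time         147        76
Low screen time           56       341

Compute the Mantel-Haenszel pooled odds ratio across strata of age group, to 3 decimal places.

OR_MH = Σ(aᵢdᵢ/nᵢ) / Σ(bᵢcᵢ/nᵢ), where nᵢ is the stratum total.
Stratum 1 (< 40): n = 821; a·d/n = 267·256/821 = 83.2546; b·c/n = 136·162/821 = 26.8356
Stratum 2 (40–59): n = 340; a·d/n = 106·117/340 = 36.4765; b·c/n = 17·100/340 = 5.0000
Stratum 3 (≥ 60): n = 620; a·d/n = 147·341/620 = 80.8500; b·c/n = 76·56/620 = 6.8645
OR_MH = (83.2546 + 36.4765 + 80.8500) / (26.8356 + 5.0000 + 6.8645) = 200.5810 / 38.7001 = 5.18296

5.183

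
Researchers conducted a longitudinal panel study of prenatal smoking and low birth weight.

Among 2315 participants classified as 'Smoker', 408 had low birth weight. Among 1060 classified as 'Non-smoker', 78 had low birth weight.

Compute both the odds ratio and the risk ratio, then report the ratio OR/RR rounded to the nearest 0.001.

From the description: a = 408, b = 1907, c = 78, d = 982.
OR = (408·982)/(1907·78) = 400656/148746 = 2.69356
Risk in exposed = 408/2315 = 0.17624; risk in unexposed = 78/1060 = 0.07358; RR = 2.39508
OR/RR = 2.69356 / 2.39508 = 1.12462
The outcome is not rare, so the OR lies further from 1 than the RR.

1.125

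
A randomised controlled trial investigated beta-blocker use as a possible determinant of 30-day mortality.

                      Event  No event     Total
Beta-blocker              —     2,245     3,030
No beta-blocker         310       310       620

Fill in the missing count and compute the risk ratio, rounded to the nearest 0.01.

The missing cell is in the exposed row: 3030 − 2245 = 785.
So a = 785, b = 2245, c = 310, d = 310.
RR = [a/(a+b)] / [c/(c+d)] = (785/3030) / (310/620) = 0.25908/0.50000 = 0.51815

0.52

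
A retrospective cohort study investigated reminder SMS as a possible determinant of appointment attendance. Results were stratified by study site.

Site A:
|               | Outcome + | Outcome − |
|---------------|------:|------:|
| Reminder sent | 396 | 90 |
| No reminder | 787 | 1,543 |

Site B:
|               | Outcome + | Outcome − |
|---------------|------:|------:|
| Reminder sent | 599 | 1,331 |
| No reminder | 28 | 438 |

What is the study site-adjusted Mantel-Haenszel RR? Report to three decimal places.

RR_MH = Σ(aᵢ·n₀ᵢ/nᵢ) / Σ(cᵢ·n₁ᵢ/nᵢ), with n₁ᵢ = aᵢ+bᵢ (exposed), n₀ᵢ = cᵢ+dᵢ (unexposed), nᵢ = n₁ᵢ+n₀ᵢ.
Stratum 1 (Site A): n₁ = 486, n₀ = 2330, n = 2816; a·n₀/n = 396·2330/2816 = 327.6562; c·n₁/n = 787·486/2816 = 135.8246
Stratum 2 (Site B): n₁ = 1930, n₀ = 466, n = 2396; a·n₀/n = 599·466/2396 = 116.5000; c·n₁/n = 28·1930/2396 = 22.5543
RR_MH = (327.6562 + 116.5000) / (135.8246 + 22.5543) = 444.1562 / 158.3788 = 2.80439

2.804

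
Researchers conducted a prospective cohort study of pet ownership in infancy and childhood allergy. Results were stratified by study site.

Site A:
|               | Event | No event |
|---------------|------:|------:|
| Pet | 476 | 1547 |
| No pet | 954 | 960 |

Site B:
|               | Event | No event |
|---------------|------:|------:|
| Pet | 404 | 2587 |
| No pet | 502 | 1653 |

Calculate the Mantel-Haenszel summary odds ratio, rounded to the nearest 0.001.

OR_MH = Σ(aᵢdᵢ/nᵢ) / Σ(bᵢcᵢ/nᵢ), where nᵢ is the stratum total.
Stratum 1 (Site A): n = 3937; a·d/n = 476·960/3937 = 116.0681; b·c/n = 1547·954/3937 = 374.8636
Stratum 2 (Site B): n = 5146; a·d/n = 404·1653/5146 = 129.7730; b·c/n = 2587·502/5146 = 252.3657
OR_MH = (116.0681 + 129.7730) / (374.8636 + 252.3657) = 245.8411 / 627.2293 = 0.39195

0.392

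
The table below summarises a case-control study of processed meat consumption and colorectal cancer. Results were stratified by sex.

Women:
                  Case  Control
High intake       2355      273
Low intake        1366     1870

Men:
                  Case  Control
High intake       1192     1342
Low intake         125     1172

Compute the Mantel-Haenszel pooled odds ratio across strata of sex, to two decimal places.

10.39

OR_MH = Σ(aᵢdᵢ/nᵢ) / Σ(bᵢcᵢ/nᵢ), where nᵢ is the stratum total.
Stratum 1 (Women): n = 5864; a·d/n = 2355·1870/5864 = 750.9976; b·c/n = 273·1366/5864 = 63.5945
Stratum 2 (Men): n = 3831; a·d/n = 1192·1172/3831 = 364.6630; b·c/n = 1342·125/3831 = 43.7875
OR_MH = (750.9976 + 364.6630) / (63.5945 + 43.7875) = 1115.6606 / 107.3820 = 10.38964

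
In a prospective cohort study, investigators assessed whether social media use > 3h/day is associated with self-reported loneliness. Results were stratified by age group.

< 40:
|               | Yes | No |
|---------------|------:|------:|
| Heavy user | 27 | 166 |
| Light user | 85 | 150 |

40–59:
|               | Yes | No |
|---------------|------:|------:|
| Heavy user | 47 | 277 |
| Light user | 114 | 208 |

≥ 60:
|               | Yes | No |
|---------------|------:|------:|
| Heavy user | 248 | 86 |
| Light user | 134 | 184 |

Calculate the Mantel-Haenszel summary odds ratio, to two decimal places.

0.95

OR_MH = Σ(aᵢdᵢ/nᵢ) / Σ(bᵢcᵢ/nᵢ), where nᵢ is the stratum total.
Stratum 1 (< 40): n = 428; a·d/n = 27·150/428 = 9.4626; b·c/n = 166·85/428 = 32.9673
Stratum 2 (40–59): n = 646; a·d/n = 47·208/646 = 15.1331; b·c/n = 277·114/646 = 48.8824
Stratum 3 (≥ 60): n = 652; a·d/n = 248·184/652 = 69.9877; b·c/n = 86·134/652 = 17.6748
OR_MH = (9.4626 + 15.1331 + 69.9877) / (32.9673 + 48.8824 + 17.6748) = 94.5835 / 99.5245 = 0.95035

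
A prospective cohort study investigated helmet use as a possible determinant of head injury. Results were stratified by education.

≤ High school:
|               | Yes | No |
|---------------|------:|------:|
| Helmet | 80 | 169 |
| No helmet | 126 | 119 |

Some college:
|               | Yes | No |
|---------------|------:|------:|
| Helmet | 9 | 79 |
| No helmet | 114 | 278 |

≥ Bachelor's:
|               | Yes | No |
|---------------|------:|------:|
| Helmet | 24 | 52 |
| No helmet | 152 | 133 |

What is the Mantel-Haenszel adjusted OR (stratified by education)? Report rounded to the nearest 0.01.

0.40

OR_MH = Σ(aᵢdᵢ/nᵢ) / Σ(bᵢcᵢ/nᵢ), where nᵢ is the stratum total.
Stratum 1 (≤ High school): n = 494; a·d/n = 80·119/494 = 19.2713; b·c/n = 169·126/494 = 43.1053
Stratum 2 (Some college): n = 480; a·d/n = 9·278/480 = 5.2125; b·c/n = 79·114/480 = 18.7625
Stratum 3 (≥ Bachelor's): n = 361; a·d/n = 24·133/361 = 8.8421; b·c/n = 52·152/361 = 21.8947
OR_MH = (19.2713 + 5.2125 + 8.8421) / (43.1053 + 18.7625 + 21.8947) = 33.3259 / 83.7625 = 0.39786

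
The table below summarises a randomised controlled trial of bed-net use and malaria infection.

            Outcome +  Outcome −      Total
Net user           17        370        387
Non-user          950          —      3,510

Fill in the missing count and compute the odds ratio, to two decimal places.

The missing cell is in the unexposed row: 3510 − 950 = 2560.
So a = 17, b = 370, c = 950, d = 2560.
OR = (a·d)/(b·c) = (17 × 2560) / (370 × 950) = 43520 / 351500 = 0.12381

0.12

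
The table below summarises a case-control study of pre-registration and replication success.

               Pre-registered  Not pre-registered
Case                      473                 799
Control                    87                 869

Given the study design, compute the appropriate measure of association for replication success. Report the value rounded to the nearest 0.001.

Reading the table with exposure as columns: a = 473 (Pre-registered, case), b = 87 (Pre-registered, non-case), c = 799 (Not pre-registered, case), d = 869.
This is a case-control study: participants were sampled on outcome status, so risks in the source population cannot be estimated directly — relative risk is not valid here. The odds ratio is the appropriate measure.
OR = (a·d)/(b·c) = (473 × 869) / (87 × 799) = 411037 / 69513 = 5.91310

5.913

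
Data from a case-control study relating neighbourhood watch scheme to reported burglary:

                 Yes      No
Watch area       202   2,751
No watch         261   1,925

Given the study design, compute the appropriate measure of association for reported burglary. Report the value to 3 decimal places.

Cells: a = 202, b = 2751, c = 261, d = 1925.
This is a case-control study: participants were sampled on outcome status, so risks in the source population cannot be estimated directly — relative risk is not valid here. The odds ratio is the appropriate measure.
OR = (a·d)/(b·c) = (202 × 1925) / (2751 × 261) = 388850 / 718011 = 0.54157

0.542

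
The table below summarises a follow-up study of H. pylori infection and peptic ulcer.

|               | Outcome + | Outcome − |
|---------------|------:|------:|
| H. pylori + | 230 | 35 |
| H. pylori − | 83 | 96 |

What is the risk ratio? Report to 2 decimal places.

Cells: a = 230, b = 35, c = 83, d = 96.
Risk in exposed = 230/265 = 0.86792; risk in unexposed = 83/179 = 0.46369.
RR = 0.86792 / 0.46369 = 1.87179
The risk among the exposed is 1.87 times that among the unexposed.

1.87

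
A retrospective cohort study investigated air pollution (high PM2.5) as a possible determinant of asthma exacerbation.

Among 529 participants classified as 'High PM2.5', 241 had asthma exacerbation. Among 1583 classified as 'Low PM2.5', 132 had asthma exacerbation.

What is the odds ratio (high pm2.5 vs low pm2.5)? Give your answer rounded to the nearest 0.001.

9.199

From the description: a = 241, b = 288, c = 132, d = 1451.
OR = (a·d)/(b·c) = (241 × 1451) / (288 × 132) = 349691 / 38016 = 9.19852
The odds of asthma exacerbation are about 9.20 times as high in the high pm2.5 group.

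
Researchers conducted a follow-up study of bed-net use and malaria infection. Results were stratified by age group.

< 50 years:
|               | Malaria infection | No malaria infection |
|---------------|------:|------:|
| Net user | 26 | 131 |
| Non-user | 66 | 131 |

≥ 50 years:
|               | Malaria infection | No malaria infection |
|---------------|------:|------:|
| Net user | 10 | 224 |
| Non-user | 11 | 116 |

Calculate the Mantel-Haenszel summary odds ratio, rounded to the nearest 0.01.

0.41

OR_MH = Σ(aᵢdᵢ/nᵢ) / Σ(bᵢcᵢ/nᵢ), where nᵢ is the stratum total.
Stratum 1 (< 50 years): n = 354; a·d/n = 26·131/354 = 9.6215; b·c/n = 131·66/354 = 24.4237
Stratum 2 (≥ 50 years): n = 361; a·d/n = 10·116/361 = 3.2133; b·c/n = 224·11/361 = 6.8255
OR_MH = (9.6215 + 3.2133) / (24.4237 + 6.8255) = 12.8348 / 31.2492 = 0.41072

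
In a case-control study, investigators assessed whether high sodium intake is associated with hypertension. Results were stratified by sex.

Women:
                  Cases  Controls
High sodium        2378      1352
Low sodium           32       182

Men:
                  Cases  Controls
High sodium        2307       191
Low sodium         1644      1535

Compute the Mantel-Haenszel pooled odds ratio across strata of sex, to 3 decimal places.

OR_MH = Σ(aᵢdᵢ/nᵢ) / Σ(bᵢcᵢ/nᵢ), where nᵢ is the stratum total.
Stratum 1 (Women): n = 3944; a·d/n = 2378·182/3944 = 109.7353; b·c/n = 1352·32/3944 = 10.9696
Stratum 2 (Men): n = 5677; a·d/n = 2307·1535/5677 = 623.7881; b·c/n = 191·1644/5677 = 55.3116
OR_MH = (109.7353 + 623.7881) / (10.9696 + 55.3116) = 733.5234 / 66.2812 = 11.06684

11.067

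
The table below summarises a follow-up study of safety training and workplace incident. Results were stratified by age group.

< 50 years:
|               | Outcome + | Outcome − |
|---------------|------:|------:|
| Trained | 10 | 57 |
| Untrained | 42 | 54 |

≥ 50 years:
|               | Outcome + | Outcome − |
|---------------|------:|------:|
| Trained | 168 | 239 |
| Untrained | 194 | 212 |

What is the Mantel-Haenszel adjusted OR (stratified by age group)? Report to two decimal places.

OR_MH = Σ(aᵢdᵢ/nᵢ) / Σ(bᵢcᵢ/nᵢ), where nᵢ is the stratum total.
Stratum 1 (< 50 years): n = 163; a·d/n = 10·54/163 = 3.3129; b·c/n = 57·42/163 = 14.6871
Stratum 2 (≥ 50 years): n = 813; a·d/n = 168·212/813 = 43.8081; b·c/n = 239·194/813 = 57.0308
OR_MH = (3.3129 + 43.8081) / (14.6871 + 57.0308) = 47.1210 / 71.7179 = 0.65703

0.66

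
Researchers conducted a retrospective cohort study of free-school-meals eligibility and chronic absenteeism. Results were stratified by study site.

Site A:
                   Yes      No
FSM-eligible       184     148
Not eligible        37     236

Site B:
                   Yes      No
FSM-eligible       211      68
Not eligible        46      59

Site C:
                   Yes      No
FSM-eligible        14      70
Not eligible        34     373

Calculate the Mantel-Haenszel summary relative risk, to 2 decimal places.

RR_MH = Σ(aᵢ·n₀ᵢ/nᵢ) / Σ(cᵢ·n₁ᵢ/nᵢ), with n₁ᵢ = aᵢ+bᵢ (exposed), n₀ᵢ = cᵢ+dᵢ (unexposed), nᵢ = n₁ᵢ+n₀ᵢ.
Stratum 1 (Site A): n₁ = 332, n₀ = 273, n = 605; a·n₀/n = 184·273/605 = 83.0281; c·n₁/n = 37·332/605 = 20.3041
Stratum 2 (Site B): n₁ = 279, n₀ = 105, n = 384; a·n₀/n = 211·105/384 = 57.6953; c·n₁/n = 46·279/384 = 33.4219
Stratum 3 (Site C): n₁ = 84, n₀ = 407, n = 491; a·n₀/n = 14·407/491 = 11.6049; c·n₁/n = 34·84/491 = 5.8167
RR_MH = (83.0281 + 57.6953 + 11.6049) / (20.3041 + 33.4219 + 5.8167) = 152.3283 / 59.5427 = 2.55830

2.56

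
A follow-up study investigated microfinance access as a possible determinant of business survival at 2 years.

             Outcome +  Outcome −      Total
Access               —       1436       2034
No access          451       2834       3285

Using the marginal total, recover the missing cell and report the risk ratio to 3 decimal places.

The missing cell is in the exposed row: 2034 − 1436 = 598.
So a = 598, b = 1436, c = 451, d = 2834.
RR = [a/(a+b)] / [c/(c+d)] = (598/2034) / (451/3285) = 0.29400/0.13729 = 2.14146

2.141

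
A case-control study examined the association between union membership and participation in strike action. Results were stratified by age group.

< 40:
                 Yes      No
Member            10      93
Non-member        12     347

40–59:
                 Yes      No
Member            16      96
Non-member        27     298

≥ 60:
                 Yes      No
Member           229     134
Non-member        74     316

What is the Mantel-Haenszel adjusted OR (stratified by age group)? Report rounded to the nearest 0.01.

5.32

OR_MH = Σ(aᵢdᵢ/nᵢ) / Σ(bᵢcᵢ/nᵢ), where nᵢ is the stratum total.
Stratum 1 (< 40): n = 462; a·d/n = 10·347/462 = 7.5108; b·c/n = 93·12/462 = 2.4156
Stratum 2 (40–59): n = 437; a·d/n = 16·298/437 = 10.9108; b·c/n = 96·27/437 = 5.9314
Stratum 3 (≥ 60): n = 753; a·d/n = 229·316/753 = 96.1009; b·c/n = 134·74/753 = 13.1687
OR_MH = (7.5108 + 10.9108 + 96.1009) / (2.4156 + 5.9314 + 13.1687) = 114.5225 / 21.5156 = 5.32277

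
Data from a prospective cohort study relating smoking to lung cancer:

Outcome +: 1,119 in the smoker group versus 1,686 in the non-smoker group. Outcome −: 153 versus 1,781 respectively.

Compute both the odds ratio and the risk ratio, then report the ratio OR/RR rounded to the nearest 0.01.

4.27

From the description: a = 1119, b = 153, c = 1686, d = 1781.
OR = (1119·1781)/(153·1686) = 1992939/257958 = 7.72583
Risk in exposed = 1119/1272 = 0.87972; risk in unexposed = 1686/3467 = 0.48630; RR = 1.80900
OR/RR = 7.72583 / 1.80900 = 4.27077
The outcome is not rare, so the OR lies further from 1 than the RR.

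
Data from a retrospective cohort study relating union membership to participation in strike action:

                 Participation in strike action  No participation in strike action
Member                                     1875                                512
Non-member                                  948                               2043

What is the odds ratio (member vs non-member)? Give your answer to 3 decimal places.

7.892

Cells: a = 1875, b = 512, c = 948, d = 2043.
OR = (a·d)/(b·c) = (1875 × 2043) / (512 × 948) = 3830625 / 485376 = 7.89208
The odds of participation in strike action are about 7.89 times as high in the member group.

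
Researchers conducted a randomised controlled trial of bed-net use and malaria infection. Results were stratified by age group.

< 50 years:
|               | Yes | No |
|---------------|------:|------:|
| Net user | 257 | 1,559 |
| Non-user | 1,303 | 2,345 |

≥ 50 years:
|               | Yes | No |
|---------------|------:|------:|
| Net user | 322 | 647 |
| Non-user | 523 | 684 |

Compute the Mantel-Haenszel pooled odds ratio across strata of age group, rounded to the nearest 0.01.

0.40

OR_MH = Σ(aᵢdᵢ/nᵢ) / Σ(bᵢcᵢ/nᵢ), where nᵢ is the stratum total.
Stratum 1 (< 50 years): n = 5464; a·d/n = 257·2345/5464 = 110.2974; b·c/n = 1559·1303/5464 = 371.7747
Stratum 2 (≥ 50 years): n = 2176; a·d/n = 322·684/2176 = 101.2169; b·c/n = 647·523/2176 = 155.5060
OR_MH = (110.2974 + 101.2169) / (371.7747 + 155.5060) = 211.5143 / 527.2807 = 0.40114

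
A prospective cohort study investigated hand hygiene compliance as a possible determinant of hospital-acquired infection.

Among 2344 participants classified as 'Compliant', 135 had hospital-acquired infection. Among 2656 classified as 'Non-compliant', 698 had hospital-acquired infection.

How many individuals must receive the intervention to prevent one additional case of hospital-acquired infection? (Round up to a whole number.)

5

Risk in treated group = 135/2344 = 0.05759; risk in control = 698/2656 = 0.26280.
Absolute risk reduction = 0.26280 − 0.05759 = 0.20521
NNT = 1 / ARR = 1 / 0.20521 = 4.873 → round up → 5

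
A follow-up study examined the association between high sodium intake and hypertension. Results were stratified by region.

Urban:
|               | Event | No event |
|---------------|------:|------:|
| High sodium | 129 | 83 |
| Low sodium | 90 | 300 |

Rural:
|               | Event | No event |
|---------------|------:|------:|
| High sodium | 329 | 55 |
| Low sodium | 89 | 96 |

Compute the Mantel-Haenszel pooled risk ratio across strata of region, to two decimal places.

RR_MH = Σ(aᵢ·n₀ᵢ/nᵢ) / Σ(cᵢ·n₁ᵢ/nᵢ), with n₁ᵢ = aᵢ+bᵢ (exposed), n₀ᵢ = cᵢ+dᵢ (unexposed), nᵢ = n₁ᵢ+n₀ᵢ.
Stratum 1 (Urban): n₁ = 212, n₀ = 390, n = 602; a·n₀/n = 129·390/602 = 83.5714; c·n₁/n = 90·212/602 = 31.6944
Stratum 2 (Rural): n₁ = 384, n₀ = 185, n = 569; a·n₀/n = 329·185/569 = 106.9684; c·n₁/n = 89·384/569 = 60.0633
RR_MH = (83.5714 + 106.9684) / (31.6944 + 60.0633) = 190.5398 / 91.7576 = 2.07656

2.08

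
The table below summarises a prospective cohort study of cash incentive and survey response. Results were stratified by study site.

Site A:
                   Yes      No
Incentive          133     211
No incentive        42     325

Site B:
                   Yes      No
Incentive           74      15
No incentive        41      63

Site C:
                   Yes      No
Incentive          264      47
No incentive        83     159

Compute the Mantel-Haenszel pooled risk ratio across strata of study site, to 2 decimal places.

RR_MH = Σ(aᵢ·n₀ᵢ/nᵢ) / Σ(cᵢ·n₁ᵢ/nᵢ), with n₁ᵢ = aᵢ+bᵢ (exposed), n₀ᵢ = cᵢ+dᵢ (unexposed), nᵢ = n₁ᵢ+n₀ᵢ.
Stratum 1 (Site A): n₁ = 344, n₀ = 367, n = 711; a·n₀/n = 133·367/711 = 68.6512; c·n₁/n = 42·344/711 = 20.3207
Stratum 2 (Site B): n₁ = 89, n₀ = 104, n = 193; a·n₀/n = 74·104/193 = 39.8756; c·n₁/n = 41·89/193 = 18.9067
Stratum 3 (Site C): n₁ = 311, n₀ = 242, n = 553; a·n₀/n = 264·242/553 = 115.5298; c·n₁/n = 83·311/553 = 46.6781
RR_MH = (68.6512 + 39.8756 + 115.5298) / (20.3207 + 18.9067 + 46.6781) = 224.0567 / 85.9055 = 2.60818

2.61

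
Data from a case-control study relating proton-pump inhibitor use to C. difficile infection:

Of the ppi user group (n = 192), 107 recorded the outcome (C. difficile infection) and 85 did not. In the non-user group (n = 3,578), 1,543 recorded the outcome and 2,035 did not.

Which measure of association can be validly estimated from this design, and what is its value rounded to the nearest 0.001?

1.660

From the description: a = 107, b = 85, c = 1543, d = 2035.
This is a case-control study: participants were sampled on outcome status, so risks in the source population cannot be estimated directly — relative risk is not valid here. The odds ratio is the appropriate measure.
OR = (a·d)/(b·c) = (107 × 2035) / (85 × 1543) = 217745 / 131155 = 1.66021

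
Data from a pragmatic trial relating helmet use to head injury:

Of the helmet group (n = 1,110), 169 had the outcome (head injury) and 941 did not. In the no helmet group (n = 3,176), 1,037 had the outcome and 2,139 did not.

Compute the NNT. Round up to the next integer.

Risk in treated group = 169/1110 = 0.15225; risk in control = 1037/3176 = 0.32651.
Absolute risk reduction = 0.32651 − 0.15225 = 0.17426
NNT = 1 / ARR = 1 / 0.17426 = 5.739 → round up → 6

6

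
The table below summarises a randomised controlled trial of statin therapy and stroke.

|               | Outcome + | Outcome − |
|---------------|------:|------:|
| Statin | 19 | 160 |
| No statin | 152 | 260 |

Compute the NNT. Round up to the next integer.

4

Risk in treated group = 19/179 = 0.10615; risk in control = 152/412 = 0.36893.
Absolute risk reduction = 0.36893 − 0.10615 = 0.26279
NNT = 1 / ARR = 1 / 0.26279 = 3.805 → round up → 4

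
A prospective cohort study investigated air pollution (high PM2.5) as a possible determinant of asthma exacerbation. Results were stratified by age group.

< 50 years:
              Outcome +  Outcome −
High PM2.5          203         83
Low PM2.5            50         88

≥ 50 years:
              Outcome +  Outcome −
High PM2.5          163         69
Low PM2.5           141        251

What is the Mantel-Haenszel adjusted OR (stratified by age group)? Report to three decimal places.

OR_MH = Σ(aᵢdᵢ/nᵢ) / Σ(bᵢcᵢ/nᵢ), where nᵢ is the stratum total.
Stratum 1 (< 50 years): n = 424; a·d/n = 203·88/424 = 42.1321; b·c/n = 83·50/424 = 9.7877
Stratum 2 (≥ 50 years): n = 624; a·d/n = 163·251/624 = 65.5657; b·c/n = 69·141/624 = 15.5913
OR_MH = (42.1321 + 65.5657) / (9.7877 + 15.5913) = 107.6978 / 25.3791 = 4.24356

4.244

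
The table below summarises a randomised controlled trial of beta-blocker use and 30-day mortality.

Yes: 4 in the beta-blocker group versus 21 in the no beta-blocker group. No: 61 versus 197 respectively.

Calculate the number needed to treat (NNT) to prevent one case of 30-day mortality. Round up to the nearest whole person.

Risk in treated group = 4/65 = 0.06154; risk in control = 21/218 = 0.09633.
Absolute risk reduction = 0.09633 − 0.06154 = 0.03479
NNT = 1 / ARR = 1 / 0.03479 = 28.742 → round up → 29

29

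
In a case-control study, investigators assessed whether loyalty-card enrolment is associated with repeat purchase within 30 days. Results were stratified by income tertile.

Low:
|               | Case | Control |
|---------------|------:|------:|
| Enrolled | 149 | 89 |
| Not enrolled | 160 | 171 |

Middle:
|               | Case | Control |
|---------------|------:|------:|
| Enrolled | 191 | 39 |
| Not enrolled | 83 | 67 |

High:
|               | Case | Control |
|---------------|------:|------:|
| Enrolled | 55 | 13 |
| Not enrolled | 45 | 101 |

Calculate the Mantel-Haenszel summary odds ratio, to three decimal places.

OR_MH = Σ(aᵢdᵢ/nᵢ) / Σ(bᵢcᵢ/nᵢ), where nᵢ is the stratum total.
Stratum 1 (Low): n = 569; a·d/n = 149·171/569 = 44.7786; b·c/n = 89·160/569 = 25.0264
Stratum 2 (Middle): n = 380; a·d/n = 191·67/380 = 33.6763; b·c/n = 39·83/380 = 8.5184
Stratum 3 (High): n = 214; a·d/n = 55·101/214 = 25.9579; b·c/n = 13·45/214 = 2.7336
OR_MH = (44.7786 + 33.6763 + 25.9579) / (25.0264 + 8.5184 + 2.7336) = 104.4128 / 36.2784 = 2.87810

2.878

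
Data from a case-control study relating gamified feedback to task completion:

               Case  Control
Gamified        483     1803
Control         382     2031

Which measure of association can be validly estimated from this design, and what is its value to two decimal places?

1.42

Cells: a = 483, b = 1803, c = 382, d = 2031.
This is a case-control study: participants were sampled on outcome status, so risks in the source population cannot be estimated directly — relative risk is not valid here. The odds ratio is the appropriate measure.
OR = (a·d)/(b·c) = (483 × 2031) / (1803 × 382) = 980973 / 688746 = 1.42429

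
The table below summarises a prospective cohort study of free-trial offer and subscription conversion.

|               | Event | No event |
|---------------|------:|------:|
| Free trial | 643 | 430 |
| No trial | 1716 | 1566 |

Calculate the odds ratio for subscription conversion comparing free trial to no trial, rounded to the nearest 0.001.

Cells: a = 643, b = 430, c = 1716, d = 1566.
OR = (a·d)/(b·c) = (643 × 1566) / (430 × 1716) = 1006938 / 737880 = 1.36464
The odds of subscription conversion are about 1.36 times as high in the free trial group.

1.365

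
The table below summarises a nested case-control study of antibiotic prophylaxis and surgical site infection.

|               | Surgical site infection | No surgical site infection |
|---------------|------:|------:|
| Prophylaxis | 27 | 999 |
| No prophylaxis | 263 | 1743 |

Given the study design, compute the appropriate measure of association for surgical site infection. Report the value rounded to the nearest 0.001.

0.179

Cells: a = 27, b = 999, c = 263, d = 1743.
This is a nested case-control study: participants were sampled on outcome status, so risks in the source population cannot be estimated directly — relative risk is not valid here. The odds ratio is the appropriate measure.
OR = (a·d)/(b·c) = (27 × 1743) / (999 × 263) = 47061 / 262737 = 0.17912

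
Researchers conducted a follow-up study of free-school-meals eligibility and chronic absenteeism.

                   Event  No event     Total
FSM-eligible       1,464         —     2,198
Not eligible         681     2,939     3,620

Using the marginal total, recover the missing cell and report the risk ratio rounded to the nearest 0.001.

3.541

The missing cell is in the exposed row: 2198 − 1464 = 734.
So a = 1464, b = 734, c = 681, d = 2939.
RR = [a/(a+b)] / [c/(c+d)] = (1464/2198) / (681/3620) = 0.66606/0.18812 = 3.54058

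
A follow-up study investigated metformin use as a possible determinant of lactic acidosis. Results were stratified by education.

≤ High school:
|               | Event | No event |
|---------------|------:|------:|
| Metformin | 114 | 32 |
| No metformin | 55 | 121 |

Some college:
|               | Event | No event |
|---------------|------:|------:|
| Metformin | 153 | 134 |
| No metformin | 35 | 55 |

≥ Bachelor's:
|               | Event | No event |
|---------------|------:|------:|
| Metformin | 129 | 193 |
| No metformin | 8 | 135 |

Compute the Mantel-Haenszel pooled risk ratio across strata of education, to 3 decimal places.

RR_MH = Σ(aᵢ·n₀ᵢ/nᵢ) / Σ(cᵢ·n₁ᵢ/nᵢ), with n₁ᵢ = aᵢ+bᵢ (exposed), n₀ᵢ = cᵢ+dᵢ (unexposed), nᵢ = n₁ᵢ+n₀ᵢ.
Stratum 1 (≤ High school): n₁ = 146, n₀ = 176, n = 322; a·n₀/n = 114·176/322 = 62.3106; c·n₁/n = 55·146/322 = 24.9379
Stratum 2 (Some college): n₁ = 287, n₀ = 90, n = 377; a·n₀/n = 153·90/377 = 36.5252; c·n₁/n = 35·287/377 = 26.6446
Stratum 3 (≥ Bachelor's): n₁ = 322, n₀ = 143, n = 465; a·n₀/n = 129·143/465 = 39.6710; c·n₁/n = 8·322/465 = 5.5398
RR_MH = (62.3106 + 36.5252 + 39.6710) / (24.9379 + 26.6446 + 5.5398) = 138.5067 / 57.1222 = 2.42474

2.425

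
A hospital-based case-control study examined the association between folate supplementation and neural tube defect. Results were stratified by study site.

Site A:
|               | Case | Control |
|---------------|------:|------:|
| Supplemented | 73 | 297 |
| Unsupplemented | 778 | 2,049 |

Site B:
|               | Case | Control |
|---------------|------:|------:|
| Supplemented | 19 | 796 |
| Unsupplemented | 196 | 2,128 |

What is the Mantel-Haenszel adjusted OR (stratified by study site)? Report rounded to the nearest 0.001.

OR_MH = Σ(aᵢdᵢ/nᵢ) / Σ(bᵢcᵢ/nᵢ), where nᵢ is the stratum total.
Stratum 1 (Site A): n = 3197; a·d/n = 73·2049/3197 = 46.7867; b·c/n = 297·778/3197 = 72.2759
Stratum 2 (Site B): n = 3139; a·d/n = 19·2128/3139 = 12.8805; b·c/n = 796·196/3139 = 49.7025
OR_MH = (46.7867 + 12.8805) / (72.2759 + 49.7025) = 59.6672 / 121.9783 = 0.48916

0.489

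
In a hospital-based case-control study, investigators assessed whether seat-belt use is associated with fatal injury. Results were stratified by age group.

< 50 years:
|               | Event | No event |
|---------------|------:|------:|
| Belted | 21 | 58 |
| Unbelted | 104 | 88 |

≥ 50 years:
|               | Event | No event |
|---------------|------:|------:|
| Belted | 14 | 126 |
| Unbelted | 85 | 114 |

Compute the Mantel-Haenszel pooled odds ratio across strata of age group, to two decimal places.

0.21

OR_MH = Σ(aᵢdᵢ/nᵢ) / Σ(bᵢcᵢ/nᵢ), where nᵢ is the stratum total.
Stratum 1 (< 50 years): n = 271; a·d/n = 21·88/271 = 6.8192; b·c/n = 58·104/271 = 22.2583
Stratum 2 (≥ 50 years): n = 339; a·d/n = 14·114/339 = 4.7080; b·c/n = 126·85/339 = 31.5929
OR_MH = (6.8192 + 4.7080) / (22.2583 + 31.5929) = 11.5272 / 53.8512 = 0.21406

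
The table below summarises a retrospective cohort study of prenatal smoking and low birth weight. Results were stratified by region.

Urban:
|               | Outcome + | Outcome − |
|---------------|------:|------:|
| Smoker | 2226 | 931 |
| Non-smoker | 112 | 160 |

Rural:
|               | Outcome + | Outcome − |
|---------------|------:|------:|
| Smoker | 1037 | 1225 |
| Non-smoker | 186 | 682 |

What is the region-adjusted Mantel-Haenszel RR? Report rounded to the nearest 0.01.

RR_MH = Σ(aᵢ·n₀ᵢ/nᵢ) / Σ(cᵢ·n₁ᵢ/nᵢ), with n₁ᵢ = aᵢ+bᵢ (exposed), n₀ᵢ = cᵢ+dᵢ (unexposed), nᵢ = n₁ᵢ+n₀ᵢ.
Stratum 1 (Urban): n₁ = 3157, n₀ = 272, n = 3429; a·n₀/n = 2226·272/3429 = 176.5739; c·n₁/n = 112·3157/3429 = 103.1158
Stratum 2 (Rural): n₁ = 2262, n₀ = 868, n = 3130; a·n₀/n = 1037·868/3130 = 287.5770; c·n₁/n = 186·2262/3130 = 134.4192
RR_MH = (176.5739 + 287.5770) / (103.1158 + 134.4192) = 464.1509 / 237.5349 = 1.95403

1.95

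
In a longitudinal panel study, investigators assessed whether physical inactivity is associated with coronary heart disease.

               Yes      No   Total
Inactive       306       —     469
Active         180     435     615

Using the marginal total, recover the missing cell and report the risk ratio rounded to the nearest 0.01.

The missing cell is in the exposed row: 469 − 306 = 163.
So a = 306, b = 163, c = 180, d = 435.
RR = [a/(a+b)] / [c/(c+d)] = (306/469) / (180/615) = 0.65245/0.29268 = 2.22921

2.23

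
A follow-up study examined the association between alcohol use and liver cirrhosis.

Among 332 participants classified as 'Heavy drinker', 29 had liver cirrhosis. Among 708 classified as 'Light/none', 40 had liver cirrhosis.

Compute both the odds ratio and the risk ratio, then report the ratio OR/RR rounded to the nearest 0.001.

1.034

From the description: a = 29, b = 303, c = 40, d = 668.
OR = (29·668)/(303·40) = 19372/12120 = 1.59835
Risk in exposed = 29/332 = 0.08735; risk in unexposed = 40/708 = 0.05650; RR = 1.54608
OR/RR = 1.59835 / 1.54608 = 1.03381
The outcome is rare in both groups, so OR ≈ RR (ratio near 1).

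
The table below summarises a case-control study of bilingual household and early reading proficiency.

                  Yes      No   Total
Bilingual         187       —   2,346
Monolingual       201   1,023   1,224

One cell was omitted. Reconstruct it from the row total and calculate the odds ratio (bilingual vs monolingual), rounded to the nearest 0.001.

The missing cell is in the exposed row: 2346 − 187 = 2159.
So a = 187, b = 2159, c = 201, d = 1023.
OR = (a·d)/(b·c) = (187 × 1023) / (2159 × 201) = 191301 / 433959 = 0.44083

0.441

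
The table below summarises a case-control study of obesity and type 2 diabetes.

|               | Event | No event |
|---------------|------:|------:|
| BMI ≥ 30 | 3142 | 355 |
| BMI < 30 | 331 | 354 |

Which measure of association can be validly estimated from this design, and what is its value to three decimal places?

Cells: a = 3142, b = 355, c = 331, d = 354.
This is a case-control study: participants were sampled on outcome status, so risks in the source population cannot be estimated directly — relative risk is not valid here. The odds ratio is the appropriate measure.
OR = (a·d)/(b·c) = (3142 × 354) / (355 × 331) = 1112268 / 117505 = 9.46571

9.466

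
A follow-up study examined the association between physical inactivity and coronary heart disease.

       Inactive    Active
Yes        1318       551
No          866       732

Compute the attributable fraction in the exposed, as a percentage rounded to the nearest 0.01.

Reading the table with exposure as columns: a = 1318 (Inactive, case), b = 866 (Inactive, non-case), c = 551 (Active, case), d = 732.
Risk in exposed = 1318/2184 = 0.60348; risk in unexposed = 551/1283 = 0.42946.
RR = 0.60348/0.42946 = 1.40520
AR% = (RR − 1)/RR × 100 = (1.40520 − 1)/1.40520 × 100 = 28.8357%

28.84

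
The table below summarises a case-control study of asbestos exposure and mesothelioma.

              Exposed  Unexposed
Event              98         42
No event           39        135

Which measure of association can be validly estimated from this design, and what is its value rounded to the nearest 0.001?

8.077

Reading the table with exposure as columns: a = 98 (Exposed, case), b = 39 (Exposed, non-case), c = 42 (Unexposed, case), d = 135.
This is a case-control study: participants were sampled on outcome status, so risks in the source population cannot be estimated directly — relative risk is not valid here. The odds ratio is the appropriate measure.
OR = (a·d)/(b·c) = (98 × 135) / (39 × 42) = 13230 / 1638 = 8.07692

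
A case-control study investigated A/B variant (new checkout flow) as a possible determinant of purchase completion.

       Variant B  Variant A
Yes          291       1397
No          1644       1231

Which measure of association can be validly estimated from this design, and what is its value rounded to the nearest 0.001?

0.156

Reading the table with exposure as columns: a = 291 (Variant B, case), b = 1644 (Variant B, non-case), c = 1397 (Variant A, case), d = 1231.
This is a case-control study: participants were sampled on outcome status, so risks in the source population cannot be estimated directly — relative risk is not valid here. The odds ratio is the appropriate measure.
OR = (a·d)/(b·c) = (291 × 1231) / (1644 × 1397) = 358221 / 2296668 = 0.15597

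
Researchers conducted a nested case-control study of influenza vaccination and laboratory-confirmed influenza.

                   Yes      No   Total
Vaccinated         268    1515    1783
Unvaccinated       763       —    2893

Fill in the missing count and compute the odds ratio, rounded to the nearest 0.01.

0.49

The missing cell is in the unexposed row: 2893 − 763 = 2130.
So a = 268, b = 1515, c = 763, d = 2130.
OR = (a·d)/(b·c) = (268 × 2130) / (1515 × 763) = 570840 / 1155945 = 0.49383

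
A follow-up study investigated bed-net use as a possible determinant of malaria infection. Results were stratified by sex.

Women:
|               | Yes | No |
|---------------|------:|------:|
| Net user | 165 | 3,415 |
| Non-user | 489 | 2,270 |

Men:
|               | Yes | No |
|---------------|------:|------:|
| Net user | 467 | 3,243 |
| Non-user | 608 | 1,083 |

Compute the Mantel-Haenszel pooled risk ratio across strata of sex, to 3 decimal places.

0.314

RR_MH = Σ(aᵢ·n₀ᵢ/nᵢ) / Σ(cᵢ·n₁ᵢ/nᵢ), with n₁ᵢ = aᵢ+bᵢ (exposed), n₀ᵢ = cᵢ+dᵢ (unexposed), nᵢ = n₁ᵢ+n₀ᵢ.
Stratum 1 (Women): n₁ = 3580, n₀ = 2759, n = 6339; a·n₀/n = 165·2759/6339 = 71.8150; c·n₁/n = 489·3580/6339 = 276.1666
Stratum 2 (Men): n₁ = 3710, n₀ = 1691, n = 5401; a·n₀/n = 467·1691/5401 = 146.2131; c·n₁/n = 608·3710/5401 = 417.6412
RR_MH = (71.8150 + 146.2131) / (276.1666 + 417.6412) = 218.0281 / 693.8078 = 0.31425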